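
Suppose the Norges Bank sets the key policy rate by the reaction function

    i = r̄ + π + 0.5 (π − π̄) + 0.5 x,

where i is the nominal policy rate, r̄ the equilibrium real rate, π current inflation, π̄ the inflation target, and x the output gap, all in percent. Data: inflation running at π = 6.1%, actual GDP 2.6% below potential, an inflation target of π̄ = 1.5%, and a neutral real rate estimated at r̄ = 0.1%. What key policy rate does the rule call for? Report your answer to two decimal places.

7.20%

Output 2.6% below potential → x = -2.6.
i = 0.1 + 6.1 + 0.5 × (6.1 − 1.5) + 0.5 × (-2.6)
   = 0.1 + 6.1 + 2.3 − 1.3 = 7.20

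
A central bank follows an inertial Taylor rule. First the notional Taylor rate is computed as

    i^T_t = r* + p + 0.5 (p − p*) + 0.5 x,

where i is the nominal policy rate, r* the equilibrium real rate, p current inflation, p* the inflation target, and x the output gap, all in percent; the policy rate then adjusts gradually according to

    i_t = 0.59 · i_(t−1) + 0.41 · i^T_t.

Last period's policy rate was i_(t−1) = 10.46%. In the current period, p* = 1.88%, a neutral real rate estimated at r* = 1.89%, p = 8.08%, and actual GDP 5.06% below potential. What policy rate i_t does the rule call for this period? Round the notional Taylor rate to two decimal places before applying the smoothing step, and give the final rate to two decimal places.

10.49%

Output 5.06% below potential → x = -5.06.
i^T_t = 1.89 + 8.08 + 0.5 × (8.08 − 1.88) + 0.5 × (-5.06)
   = 1.89 + 8.08 + 3.1 − 2.53 = 10.54
i_t = 0.59 × 10.46 + 0.41 × 10.54 = 6.1714 + 4.3214 = 10.49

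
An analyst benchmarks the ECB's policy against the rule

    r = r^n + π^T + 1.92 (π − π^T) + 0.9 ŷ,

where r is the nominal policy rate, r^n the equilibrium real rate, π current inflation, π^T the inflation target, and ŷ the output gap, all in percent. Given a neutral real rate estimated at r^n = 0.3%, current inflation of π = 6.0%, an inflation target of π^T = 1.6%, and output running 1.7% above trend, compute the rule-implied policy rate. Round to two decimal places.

11.88%

Output 1.7% above potential → ŷ = 1.7.
r = 0.3 + 1.6 + 1.92 × (6.0 − 1.6) + 0.9 × 1.7
   = 0.3 + 1.6 + 8.448 + 1.53 = 11.88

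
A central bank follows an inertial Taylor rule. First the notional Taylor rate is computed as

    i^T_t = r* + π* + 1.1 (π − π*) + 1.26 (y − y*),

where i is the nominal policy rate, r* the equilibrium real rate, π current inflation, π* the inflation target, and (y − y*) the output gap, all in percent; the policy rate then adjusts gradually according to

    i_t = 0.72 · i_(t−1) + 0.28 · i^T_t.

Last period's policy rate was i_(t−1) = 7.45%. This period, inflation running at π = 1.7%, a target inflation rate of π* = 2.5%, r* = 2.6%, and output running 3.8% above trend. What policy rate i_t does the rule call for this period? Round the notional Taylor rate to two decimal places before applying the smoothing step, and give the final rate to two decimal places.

7.89%

Output 3.8% above potential → (y − y*) = 3.8.
i^T_t = 2.6 + 2.5 + 1.1 × (1.7 − 2.5) + 1.26 × 3.8
   = 2.6 + 2.5 − 0.88 + 4.788 = 9.01
i_t = 0.72 × 7.45 + 0.28 × 9.01 = 5.364 + 2.5228 = 7.89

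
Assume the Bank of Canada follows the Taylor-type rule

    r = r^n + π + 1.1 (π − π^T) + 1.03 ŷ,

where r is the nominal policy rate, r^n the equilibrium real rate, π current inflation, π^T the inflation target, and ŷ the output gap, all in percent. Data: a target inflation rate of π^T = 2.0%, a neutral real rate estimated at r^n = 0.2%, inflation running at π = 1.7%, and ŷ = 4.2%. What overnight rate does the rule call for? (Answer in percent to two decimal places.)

r = 0.2 + 1.7 + 1.1 × (1.7 − 2.0) + 1.03 × 4.2
   = 0.2 + 1.7 − 0.33 + 4.326 = 5.90

5.90%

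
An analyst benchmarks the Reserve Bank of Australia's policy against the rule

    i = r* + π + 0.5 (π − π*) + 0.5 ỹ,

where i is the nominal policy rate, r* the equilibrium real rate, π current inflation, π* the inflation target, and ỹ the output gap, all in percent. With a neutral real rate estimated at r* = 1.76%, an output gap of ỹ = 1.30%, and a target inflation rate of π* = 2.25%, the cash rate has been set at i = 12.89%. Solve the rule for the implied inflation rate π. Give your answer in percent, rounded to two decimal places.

Collecting π: i = r* + (1 + 0.5) π − 0.5 π* + 0.5 ỹ
1.5 π = 12.89 − 1.76 + 0.5 × 2.25 − 0.5 × 1.30 = 11.605
π = 11.605 / 1.5 = 7.74

7.74%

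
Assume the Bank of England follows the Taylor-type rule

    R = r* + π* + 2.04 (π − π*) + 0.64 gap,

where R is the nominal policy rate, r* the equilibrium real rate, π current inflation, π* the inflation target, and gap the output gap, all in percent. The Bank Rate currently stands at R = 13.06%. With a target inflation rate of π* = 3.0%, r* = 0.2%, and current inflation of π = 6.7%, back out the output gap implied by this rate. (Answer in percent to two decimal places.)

0.64 gap = 13.06 − 0.2 − 3.0 − 2.04 × (6.7 − 3.0) = 2.312
gap = 2.312 / 0.64 = 3.61

3.61%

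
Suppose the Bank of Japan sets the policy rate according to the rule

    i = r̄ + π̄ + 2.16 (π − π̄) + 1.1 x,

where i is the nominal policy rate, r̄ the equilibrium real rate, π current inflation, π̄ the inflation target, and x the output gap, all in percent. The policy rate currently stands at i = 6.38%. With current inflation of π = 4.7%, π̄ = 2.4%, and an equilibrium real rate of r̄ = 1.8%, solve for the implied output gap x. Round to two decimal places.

-2.53%

1.1 x = 6.38 − 1.8 − 2.4 − 2.16 × (4.7 − 2.4) = -2.788
x = -2.788 / 1.1 = -2.53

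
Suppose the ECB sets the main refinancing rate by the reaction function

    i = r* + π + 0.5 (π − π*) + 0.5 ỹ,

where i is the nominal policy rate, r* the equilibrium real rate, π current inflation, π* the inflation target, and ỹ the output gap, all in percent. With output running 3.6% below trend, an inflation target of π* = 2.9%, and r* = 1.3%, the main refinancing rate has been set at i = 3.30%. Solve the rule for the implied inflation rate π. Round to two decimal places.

3.50%

Output 3.6% below potential → ỹ = -3.6.
Collecting π: i = r* + (1 + 0.5) π − 0.5 π* + 0.5 ỹ
1.5 π = 3.30 − 1.3 + 0.5 × 2.9 − 0.5 × (-3.6) = 5.25
π = 5.25 / 1.5 = 3.50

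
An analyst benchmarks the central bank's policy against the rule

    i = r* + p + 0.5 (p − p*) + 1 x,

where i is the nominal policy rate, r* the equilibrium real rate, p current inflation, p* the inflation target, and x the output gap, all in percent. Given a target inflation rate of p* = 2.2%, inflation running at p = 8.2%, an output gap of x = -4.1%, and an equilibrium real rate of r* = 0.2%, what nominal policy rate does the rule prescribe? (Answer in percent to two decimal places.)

i = 0.2 + 8.2 + 0.5 × (8.2 − 2.2) + 1 × (-4.1)
   = 0.2 + 8.2 + 3 − 4.1 = 7.30

7.30%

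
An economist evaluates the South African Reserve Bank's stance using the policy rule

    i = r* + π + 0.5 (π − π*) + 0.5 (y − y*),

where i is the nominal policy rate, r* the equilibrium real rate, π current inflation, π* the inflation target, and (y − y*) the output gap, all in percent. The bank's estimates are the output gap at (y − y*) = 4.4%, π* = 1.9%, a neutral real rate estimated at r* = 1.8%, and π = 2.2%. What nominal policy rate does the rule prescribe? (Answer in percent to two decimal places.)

i = 1.8 + 2.2 + 0.5 × (2.2 − 1.9) + 0.5 × 4.4
   = 1.8 + 2.2 + 0.15 + 2.2 = 6.35

6.35%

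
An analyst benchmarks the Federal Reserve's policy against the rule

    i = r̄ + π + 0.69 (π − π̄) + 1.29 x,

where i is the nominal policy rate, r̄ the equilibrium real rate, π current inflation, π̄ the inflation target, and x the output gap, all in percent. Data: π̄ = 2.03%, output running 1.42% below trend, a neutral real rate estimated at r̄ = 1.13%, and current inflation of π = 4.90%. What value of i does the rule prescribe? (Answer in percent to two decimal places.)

6.18%

Output 1.42% below potential → x = -1.42.
i = 1.13 + 4.90 + 0.69 × (4.90 − 2.03) + 1.29 × (-1.42)
   = 1.13 + 4.9 + 1.9803 − 1.8318 = 6.18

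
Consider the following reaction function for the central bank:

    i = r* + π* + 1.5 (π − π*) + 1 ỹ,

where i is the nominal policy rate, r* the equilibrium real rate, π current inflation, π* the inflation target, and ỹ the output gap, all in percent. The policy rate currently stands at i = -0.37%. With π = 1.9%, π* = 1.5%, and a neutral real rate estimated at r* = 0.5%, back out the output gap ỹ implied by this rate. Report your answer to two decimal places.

1 ỹ = -0.37 − 0.5 − 1.5 − 1.5 × (1.9 − 1.5) = -2.97
ỹ = -2.97 / 1 = -2.97

-2.97%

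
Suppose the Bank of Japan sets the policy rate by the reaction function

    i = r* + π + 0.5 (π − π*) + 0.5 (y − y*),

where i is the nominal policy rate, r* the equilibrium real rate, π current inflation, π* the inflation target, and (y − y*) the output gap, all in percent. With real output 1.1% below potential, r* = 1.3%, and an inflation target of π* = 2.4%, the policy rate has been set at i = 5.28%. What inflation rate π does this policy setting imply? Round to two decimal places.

Output 1.1% below potential → (y − y*) = -1.1.
Collecting π: i = r* + (1 + 0.5) π − 0.5 π* + 0.5 (y − y*)
1.5 π = 5.28 − 1.3 + 0.5 × 2.4 − 0.5 × (-1.1) = 5.73
π = 5.73 / 1.5 = 3.82

3.82%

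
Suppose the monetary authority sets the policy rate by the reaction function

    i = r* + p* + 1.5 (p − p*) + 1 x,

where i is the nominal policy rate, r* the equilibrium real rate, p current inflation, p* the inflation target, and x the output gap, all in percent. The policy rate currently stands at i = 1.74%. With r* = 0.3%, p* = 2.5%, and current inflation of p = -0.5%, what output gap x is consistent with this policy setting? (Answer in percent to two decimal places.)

1 x = 1.74 − 0.3 − 2.5 − 1.5 × ((-0.5) − 2.5) = 3.44
x = 3.44 / 1 = 3.44

3.44%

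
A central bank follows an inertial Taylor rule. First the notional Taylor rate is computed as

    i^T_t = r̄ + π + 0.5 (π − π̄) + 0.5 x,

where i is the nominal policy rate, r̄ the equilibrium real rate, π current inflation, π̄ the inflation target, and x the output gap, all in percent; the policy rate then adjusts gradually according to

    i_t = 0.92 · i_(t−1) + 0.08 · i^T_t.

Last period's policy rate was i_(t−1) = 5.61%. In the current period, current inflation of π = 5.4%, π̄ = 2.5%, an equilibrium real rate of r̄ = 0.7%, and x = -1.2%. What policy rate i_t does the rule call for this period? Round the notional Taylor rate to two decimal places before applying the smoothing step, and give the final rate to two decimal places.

5.72%

i^T_t = 0.7 + 5.4 + 0.5 × (5.4 − 2.5) + 0.5 × (-1.2)
   = 0.7 + 5.4 + 1.45 − 0.6 = 6.95
i_t = 0.92 × 5.61 + 0.08 × 6.95 = 5.1612 + 0.556 = 5.72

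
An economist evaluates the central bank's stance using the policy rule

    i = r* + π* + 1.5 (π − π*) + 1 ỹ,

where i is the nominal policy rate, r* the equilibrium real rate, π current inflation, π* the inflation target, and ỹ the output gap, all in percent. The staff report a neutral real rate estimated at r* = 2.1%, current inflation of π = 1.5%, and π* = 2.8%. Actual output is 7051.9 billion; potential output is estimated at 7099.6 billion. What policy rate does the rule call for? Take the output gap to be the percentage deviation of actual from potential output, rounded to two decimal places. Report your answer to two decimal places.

2.28%

Output gap = 100 × (7051.9 − 7099.6) / 7099.6 = -0.67%.
i = 2.10 + 2.80 + 1.5 × (1.50 − 2.80) + 1 × (-0.67)
   = 2.10 + 2.8 − 1.95 − 0.67 = 2.28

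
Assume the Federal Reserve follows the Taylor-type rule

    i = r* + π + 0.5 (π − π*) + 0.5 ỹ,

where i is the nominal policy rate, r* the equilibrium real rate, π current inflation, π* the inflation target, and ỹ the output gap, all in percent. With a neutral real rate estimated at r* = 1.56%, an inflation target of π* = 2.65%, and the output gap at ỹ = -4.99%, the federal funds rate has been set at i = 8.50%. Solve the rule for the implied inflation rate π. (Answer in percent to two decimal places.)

Collecting π: i = r* + (1 + 0.5) π − 0.5 π* + 0.5 ỹ
1.5 π = 8.50 − 1.56 + 0.5 × 2.65 − 0.5 × (-4.99) = 10.76
π = 10.76 / 1.5 = 7.17

7.17%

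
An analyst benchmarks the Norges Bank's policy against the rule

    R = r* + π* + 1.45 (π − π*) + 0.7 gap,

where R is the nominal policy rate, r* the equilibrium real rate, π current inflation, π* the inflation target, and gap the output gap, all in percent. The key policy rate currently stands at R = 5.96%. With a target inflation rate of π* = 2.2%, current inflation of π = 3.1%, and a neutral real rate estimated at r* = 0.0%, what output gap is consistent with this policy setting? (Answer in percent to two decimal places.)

0.7 gap = 5.96 − 0.0 − 2.2 − 1.45 × (3.1 − 2.2) = 2.455
gap = 2.455 / 0.7 = 3.51

3.51%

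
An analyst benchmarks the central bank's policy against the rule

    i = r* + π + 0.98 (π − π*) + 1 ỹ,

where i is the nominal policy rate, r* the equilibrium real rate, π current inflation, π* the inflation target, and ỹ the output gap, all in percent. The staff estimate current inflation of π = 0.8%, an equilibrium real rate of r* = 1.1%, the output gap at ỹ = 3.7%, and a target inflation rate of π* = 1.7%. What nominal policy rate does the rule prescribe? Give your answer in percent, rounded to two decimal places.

4.72%

i = 1.1 + 0.8 + 0.98 × (0.8 − 1.7) + 1 × 3.7
   = 1.1 + 0.8 − 0.882 + 3.7 = 4.72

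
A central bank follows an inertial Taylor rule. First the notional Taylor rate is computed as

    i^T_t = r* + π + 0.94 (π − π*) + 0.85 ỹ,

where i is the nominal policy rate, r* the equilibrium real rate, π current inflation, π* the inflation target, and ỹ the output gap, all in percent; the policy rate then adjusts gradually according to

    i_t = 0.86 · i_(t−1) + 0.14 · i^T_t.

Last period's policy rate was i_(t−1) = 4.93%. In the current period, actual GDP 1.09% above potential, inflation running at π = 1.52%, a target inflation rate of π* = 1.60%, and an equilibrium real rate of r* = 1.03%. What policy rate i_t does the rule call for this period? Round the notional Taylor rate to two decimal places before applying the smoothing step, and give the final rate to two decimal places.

4.72%

Output 1.09% above potential → ỹ = 1.09.
i^T_t = 1.03 + 1.52 + 0.94 × (1.52 − 1.60) + 0.85 × 1.09
   = 1.03 + 1.52 − 0.0752 + 0.9265 = 3.40
i_t = 0.86 × 4.93 + 0.14 × 3.40 = 4.2398 + 0.476 = 4.72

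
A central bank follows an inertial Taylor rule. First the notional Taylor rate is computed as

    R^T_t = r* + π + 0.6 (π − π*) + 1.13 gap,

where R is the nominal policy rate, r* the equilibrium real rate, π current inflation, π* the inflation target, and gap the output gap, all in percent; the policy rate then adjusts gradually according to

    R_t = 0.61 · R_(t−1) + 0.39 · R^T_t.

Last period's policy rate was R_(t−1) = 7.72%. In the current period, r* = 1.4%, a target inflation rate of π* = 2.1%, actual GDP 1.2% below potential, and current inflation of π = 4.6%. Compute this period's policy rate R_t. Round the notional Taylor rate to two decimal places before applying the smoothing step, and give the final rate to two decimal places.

7.10%

Output 1.2% below potential → gap = -1.2.
R^T_t = 1.4 + 4.6 + 0.6 × (4.6 − 2.1) + 1.13 × (-1.2)
   = 1.4 + 4.6 + 1.5 − 1.356 = 6.14
R_t = 0.61 × 7.72 + 0.39 × 6.14 = 4.7092 + 2.3946 = 7.10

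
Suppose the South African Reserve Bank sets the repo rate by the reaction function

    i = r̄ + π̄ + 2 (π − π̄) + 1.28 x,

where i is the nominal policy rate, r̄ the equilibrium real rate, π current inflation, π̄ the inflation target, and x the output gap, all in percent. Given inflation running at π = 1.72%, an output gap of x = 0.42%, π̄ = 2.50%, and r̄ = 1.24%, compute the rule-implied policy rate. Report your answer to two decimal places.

i = 1.24 + 2.50 + 2 × (1.72 − 2.50) + 1.28 × 0.42
   = 1.24 + 2.5 − 1.56 + 0.5376 = 2.72

2.72%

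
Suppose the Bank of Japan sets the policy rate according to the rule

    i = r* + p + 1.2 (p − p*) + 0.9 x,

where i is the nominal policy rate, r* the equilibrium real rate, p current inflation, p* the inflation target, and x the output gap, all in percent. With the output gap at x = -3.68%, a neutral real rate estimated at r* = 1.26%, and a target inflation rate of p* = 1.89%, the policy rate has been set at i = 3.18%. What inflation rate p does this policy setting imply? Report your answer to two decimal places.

Collecting p: i = r* + (1 + 1.2) p − 1.2 p* + 0.9 x
2.2 p = 3.18 − 1.26 + 1.2 × 1.89 − 0.9 × (-3.68) = 7.5
p = 7.5 / 2.2 = 3.41

3.41%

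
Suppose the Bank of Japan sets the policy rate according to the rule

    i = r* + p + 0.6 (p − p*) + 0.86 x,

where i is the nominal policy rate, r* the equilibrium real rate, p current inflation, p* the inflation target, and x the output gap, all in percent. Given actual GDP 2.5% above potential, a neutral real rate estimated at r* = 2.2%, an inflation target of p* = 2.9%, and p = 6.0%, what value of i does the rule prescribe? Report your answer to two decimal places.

12.21%

Output 2.5% above potential → x = 2.5.
i = 2.2 + 6.0 + 0.6 × (6.0 − 2.9) + 0.86 × 2.5
   = 2.2 + 6 + 1.86 + 2.15 = 12.21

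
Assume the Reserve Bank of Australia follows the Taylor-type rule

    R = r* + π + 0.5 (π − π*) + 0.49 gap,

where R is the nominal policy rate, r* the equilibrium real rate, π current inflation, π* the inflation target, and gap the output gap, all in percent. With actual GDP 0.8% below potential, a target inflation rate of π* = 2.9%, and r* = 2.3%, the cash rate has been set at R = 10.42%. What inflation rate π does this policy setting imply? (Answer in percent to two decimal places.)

Output 0.8% below potential → gap = -0.8.
Collecting π: R = r* + (1 + 0.5) π − 0.5 π* + 0.49 gap
1.5 π = 10.42 − 2.3 + 0.5 × 2.9 − 0.49 × (-0.8) = 9.962
π = 9.962 / 1.5 = 6.64

6.64%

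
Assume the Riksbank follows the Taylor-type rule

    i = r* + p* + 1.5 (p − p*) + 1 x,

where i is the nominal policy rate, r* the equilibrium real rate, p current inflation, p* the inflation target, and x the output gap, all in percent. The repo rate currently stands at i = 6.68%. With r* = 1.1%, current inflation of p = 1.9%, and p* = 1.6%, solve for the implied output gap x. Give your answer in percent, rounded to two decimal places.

1 x = 6.68 − 1.1 − 1.6 − 1.5 × (1.9 − 1.6) = 3.53
x = 3.53 / 1 = 3.53

3.53%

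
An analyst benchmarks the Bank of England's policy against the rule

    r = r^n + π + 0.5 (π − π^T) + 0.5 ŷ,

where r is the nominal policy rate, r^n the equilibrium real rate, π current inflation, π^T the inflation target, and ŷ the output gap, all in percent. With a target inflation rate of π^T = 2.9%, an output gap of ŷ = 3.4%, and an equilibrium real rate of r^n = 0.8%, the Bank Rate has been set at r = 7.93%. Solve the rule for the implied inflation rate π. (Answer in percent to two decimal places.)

Collecting π: r = r^n + (1 + 0.5) π − 0.5 π^T + 0.5 ŷ
1.5 π = 7.93 − 0.8 + 0.5 × 2.9 − 0.5 × 3.4 = 6.88
π = 6.88 / 1.5 = 4.59

4.59%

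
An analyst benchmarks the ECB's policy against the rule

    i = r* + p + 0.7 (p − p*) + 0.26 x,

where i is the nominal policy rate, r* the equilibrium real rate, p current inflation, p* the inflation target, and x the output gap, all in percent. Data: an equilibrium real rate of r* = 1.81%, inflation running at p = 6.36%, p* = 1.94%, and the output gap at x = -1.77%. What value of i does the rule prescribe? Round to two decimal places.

i = 1.81 + 6.36 + 0.7 × (6.36 − 1.94) + 0.26 × (-1.77)
   = 1.81 + 6.36 + 3.094 − 0.4602 = 10.80

10.80%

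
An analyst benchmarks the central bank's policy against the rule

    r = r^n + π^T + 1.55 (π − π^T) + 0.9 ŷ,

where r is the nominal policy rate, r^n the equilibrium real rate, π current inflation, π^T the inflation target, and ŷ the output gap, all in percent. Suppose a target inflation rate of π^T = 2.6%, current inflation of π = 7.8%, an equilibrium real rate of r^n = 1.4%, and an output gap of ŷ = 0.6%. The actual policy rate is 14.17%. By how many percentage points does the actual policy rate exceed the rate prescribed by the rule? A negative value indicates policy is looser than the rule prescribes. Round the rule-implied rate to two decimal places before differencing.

1.57 pp

r = 1.4 + 2.6 + 1.55 × (7.8 − 2.6) + 0.9 × 0.6
   = 1.4 + 2.6 + 8.06 + 0.54 = 12.60
Deviation = 14.17 − 12.60 = 1.57 pp.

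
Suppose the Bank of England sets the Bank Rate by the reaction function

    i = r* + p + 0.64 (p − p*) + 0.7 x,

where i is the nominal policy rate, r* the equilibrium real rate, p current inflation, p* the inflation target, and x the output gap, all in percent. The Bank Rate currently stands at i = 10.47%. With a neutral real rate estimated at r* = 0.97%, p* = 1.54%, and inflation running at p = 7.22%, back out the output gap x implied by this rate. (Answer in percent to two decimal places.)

-1.94%

0.7 x = 10.47 − 0.97 − 7.22 − 0.64 × (7.22 − 1.54) = -1.3552
x = -1.3552 / 0.7 = -1.94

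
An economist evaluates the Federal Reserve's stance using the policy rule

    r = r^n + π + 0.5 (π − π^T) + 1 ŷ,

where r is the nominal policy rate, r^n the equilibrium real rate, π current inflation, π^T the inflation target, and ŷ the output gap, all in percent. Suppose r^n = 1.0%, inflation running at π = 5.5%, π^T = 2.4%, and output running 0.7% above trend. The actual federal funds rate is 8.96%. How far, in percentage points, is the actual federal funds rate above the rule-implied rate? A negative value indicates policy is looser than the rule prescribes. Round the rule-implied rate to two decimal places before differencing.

0.21 pp

Output 0.7% above potential → ŷ = 0.7.
r = 1.0 + 5.5 + 0.5 × (5.5 − 2.4) + 1 × 0.7
   = 1.0 + 5.5 + 1.55 + 0.7 = 8.75
Deviation = 8.96 − 8.75 = 0.21 pp.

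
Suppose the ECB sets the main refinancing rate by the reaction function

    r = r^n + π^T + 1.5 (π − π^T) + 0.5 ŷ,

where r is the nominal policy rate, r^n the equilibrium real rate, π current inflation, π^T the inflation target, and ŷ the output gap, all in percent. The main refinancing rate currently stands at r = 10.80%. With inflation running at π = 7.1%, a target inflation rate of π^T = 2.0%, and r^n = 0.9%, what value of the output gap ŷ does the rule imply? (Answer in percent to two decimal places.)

0.5 ŷ = 10.80 − 0.9 − 2.0 − 1.5 × (7.1 − 2.0) = 0.25
ŷ = 0.25 / 0.5 = 0.50

0.50%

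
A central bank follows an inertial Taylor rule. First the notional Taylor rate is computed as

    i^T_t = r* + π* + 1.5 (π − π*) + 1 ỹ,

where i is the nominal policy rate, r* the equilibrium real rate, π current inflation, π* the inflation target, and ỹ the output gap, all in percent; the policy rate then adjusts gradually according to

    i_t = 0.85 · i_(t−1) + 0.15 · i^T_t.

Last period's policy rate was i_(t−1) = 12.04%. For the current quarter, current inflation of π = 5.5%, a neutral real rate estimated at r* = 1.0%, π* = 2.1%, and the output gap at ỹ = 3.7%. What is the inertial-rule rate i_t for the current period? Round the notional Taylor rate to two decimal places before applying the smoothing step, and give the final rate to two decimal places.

i^T_t = 1.0 + 2.1 + 1.5 × (5.5 − 2.1) + 1 × 3.7
   = 1.0 + 2.1 + 5.1 + 3.7 = 11.90
i_t = 0.85 × 12.04 + 0.15 × 11.90 = 10.234 + 1.785 = 12.02

12.02%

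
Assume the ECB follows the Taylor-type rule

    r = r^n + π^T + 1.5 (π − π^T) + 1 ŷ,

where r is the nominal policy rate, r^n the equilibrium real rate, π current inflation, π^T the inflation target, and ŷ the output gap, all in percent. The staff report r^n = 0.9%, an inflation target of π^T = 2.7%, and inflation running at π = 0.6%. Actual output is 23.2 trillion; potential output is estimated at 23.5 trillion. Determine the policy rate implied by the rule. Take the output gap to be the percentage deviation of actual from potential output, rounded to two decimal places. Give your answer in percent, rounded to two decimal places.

-0.83%

Output gap = 100 × (23.2 − 23.5) / 23.5 = -1.28%.
r = 0.90 + 2.70 + 1.5 × (0.60 − 2.70) + 1 × (-1.28)
   = 0.90 + 2.7 − 3.15 − 1.28 = -0.83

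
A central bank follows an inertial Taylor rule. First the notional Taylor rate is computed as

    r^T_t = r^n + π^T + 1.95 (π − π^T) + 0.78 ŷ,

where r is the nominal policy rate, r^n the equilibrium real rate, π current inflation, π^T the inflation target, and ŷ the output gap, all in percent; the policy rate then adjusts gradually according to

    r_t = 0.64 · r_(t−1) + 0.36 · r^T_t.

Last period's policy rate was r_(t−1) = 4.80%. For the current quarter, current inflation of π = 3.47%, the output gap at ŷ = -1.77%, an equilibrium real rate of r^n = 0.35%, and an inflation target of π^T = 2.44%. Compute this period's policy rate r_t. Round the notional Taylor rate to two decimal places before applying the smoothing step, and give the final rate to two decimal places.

r^T_t = 0.35 + 2.44 + 1.95 × (3.47 − 2.44) + 0.78 × (-1.77)
   = 0.35 + 2.44 + 2.0085 − 1.3806 = 3.42
r_t = 0.64 × 4.80 + 0.36 × 3.42 = 3.072 + 1.2312 = 4.30

4.30%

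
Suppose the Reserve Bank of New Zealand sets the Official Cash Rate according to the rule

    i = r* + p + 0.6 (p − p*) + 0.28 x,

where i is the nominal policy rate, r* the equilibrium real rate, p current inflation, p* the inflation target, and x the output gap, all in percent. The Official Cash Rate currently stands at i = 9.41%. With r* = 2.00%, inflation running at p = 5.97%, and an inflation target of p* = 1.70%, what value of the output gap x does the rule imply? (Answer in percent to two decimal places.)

-4.01%

0.28 x = 9.41 − 2.00 − 5.97 − 0.6 × (5.97 − 1.70) = -1.122
x = -1.122 / 0.28 = -4.01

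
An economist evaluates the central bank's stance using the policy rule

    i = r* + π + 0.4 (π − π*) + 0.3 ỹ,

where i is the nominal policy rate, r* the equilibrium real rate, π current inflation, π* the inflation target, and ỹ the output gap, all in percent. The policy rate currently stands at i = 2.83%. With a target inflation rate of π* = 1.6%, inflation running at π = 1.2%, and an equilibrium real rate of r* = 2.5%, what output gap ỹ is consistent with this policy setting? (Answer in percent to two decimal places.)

-2.37%

0.3 ỹ = 2.83 − 2.5 − 1.2 − 0.4 × (1.2 − 1.6) = -0.71
ỹ = -0.71 / 0.3 = -2.37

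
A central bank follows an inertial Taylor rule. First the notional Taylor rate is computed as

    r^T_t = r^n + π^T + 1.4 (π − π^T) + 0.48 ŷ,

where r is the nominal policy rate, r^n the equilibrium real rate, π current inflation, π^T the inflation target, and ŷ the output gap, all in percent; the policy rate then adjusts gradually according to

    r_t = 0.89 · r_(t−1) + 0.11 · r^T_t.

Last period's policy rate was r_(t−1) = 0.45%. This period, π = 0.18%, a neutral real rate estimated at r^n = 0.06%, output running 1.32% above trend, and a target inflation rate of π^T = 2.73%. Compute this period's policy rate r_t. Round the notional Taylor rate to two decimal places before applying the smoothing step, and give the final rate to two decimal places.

Output 1.32% above potential → ŷ = 1.32.
r^T_t = 0.06 + 2.73 + 1.4 × (0.18 − 2.73) + 0.48 × 1.32
   = 0.06 + 2.73 − 3.57 + 0.6336 = -0.15
r_t = 0.89 × 0.45 + 0.11 × (-0.15) = 0.4005 − 0.0165 = 0.38

0.38%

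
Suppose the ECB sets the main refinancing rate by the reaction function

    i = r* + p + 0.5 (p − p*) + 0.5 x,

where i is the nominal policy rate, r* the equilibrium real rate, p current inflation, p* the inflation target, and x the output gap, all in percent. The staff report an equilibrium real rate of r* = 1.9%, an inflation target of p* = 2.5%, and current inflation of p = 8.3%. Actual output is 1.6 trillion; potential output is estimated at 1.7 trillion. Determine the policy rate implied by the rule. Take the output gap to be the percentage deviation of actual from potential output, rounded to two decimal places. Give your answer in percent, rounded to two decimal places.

10.16%

Output gap = 100 × (1.6 − 1.7) / 1.7 = -5.88%.
i = 1.90 + 8.30 + 0.5 × (8.30 − 2.50) + 0.5 × (-5.88)
   = 1.90 + 8.3 + 2.9 − 2.94 = 10.16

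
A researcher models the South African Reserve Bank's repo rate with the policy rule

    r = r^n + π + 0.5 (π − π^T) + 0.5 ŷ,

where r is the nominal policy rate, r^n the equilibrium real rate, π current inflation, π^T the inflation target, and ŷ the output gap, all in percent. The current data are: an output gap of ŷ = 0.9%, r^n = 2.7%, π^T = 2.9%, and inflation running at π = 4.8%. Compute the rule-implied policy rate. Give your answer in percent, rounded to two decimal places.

r = 2.7 + 4.8 + 0.5 × (4.8 − 2.9) + 0.5 × 0.9
   = 2.7 + 4.8 + 0.95 + 0.45 = 8.90

8.90%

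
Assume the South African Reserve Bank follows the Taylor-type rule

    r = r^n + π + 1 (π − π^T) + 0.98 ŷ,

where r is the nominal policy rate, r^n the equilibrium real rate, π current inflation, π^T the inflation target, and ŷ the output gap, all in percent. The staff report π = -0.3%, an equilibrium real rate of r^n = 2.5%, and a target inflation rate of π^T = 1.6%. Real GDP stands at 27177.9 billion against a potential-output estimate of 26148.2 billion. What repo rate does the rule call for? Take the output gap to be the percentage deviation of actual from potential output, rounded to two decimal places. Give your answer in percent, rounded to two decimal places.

4.16%

Output gap = 100 × (27177.9 − 26148.2) / 26148.2 = 3.94%.
r = 2.50 + (-0.30) + 1 × (-0.30 − 1.60) + 0.98 × 3.94
   = 2.50 − 0.3 − 1.9 + 3.8612 = 4.16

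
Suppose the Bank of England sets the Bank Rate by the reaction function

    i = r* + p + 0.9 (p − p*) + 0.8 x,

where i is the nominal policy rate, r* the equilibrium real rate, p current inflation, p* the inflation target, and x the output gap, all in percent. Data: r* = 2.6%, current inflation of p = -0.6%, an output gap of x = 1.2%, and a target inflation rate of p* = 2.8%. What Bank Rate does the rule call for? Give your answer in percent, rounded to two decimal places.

-0.10%

i = 2.6 + (-0.6) + 0.9 × (-0.6 − 2.8) + 0.8 × 1.2
   = 2.6 − 0.6 − 3.06 + 0.96 = -0.10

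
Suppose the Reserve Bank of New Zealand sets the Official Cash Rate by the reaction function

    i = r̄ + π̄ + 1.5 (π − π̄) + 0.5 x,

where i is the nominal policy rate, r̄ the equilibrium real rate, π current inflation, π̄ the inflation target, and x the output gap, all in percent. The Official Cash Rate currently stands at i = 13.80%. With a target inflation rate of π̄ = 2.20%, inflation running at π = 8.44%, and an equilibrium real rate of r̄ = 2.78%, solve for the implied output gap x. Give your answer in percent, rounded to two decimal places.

-1.08%

0.5 x = 13.80 − 2.78 − 2.20 − 1.5 × (8.44 − 2.20) = -0.54
x = -0.54 / 0.5 = -1.08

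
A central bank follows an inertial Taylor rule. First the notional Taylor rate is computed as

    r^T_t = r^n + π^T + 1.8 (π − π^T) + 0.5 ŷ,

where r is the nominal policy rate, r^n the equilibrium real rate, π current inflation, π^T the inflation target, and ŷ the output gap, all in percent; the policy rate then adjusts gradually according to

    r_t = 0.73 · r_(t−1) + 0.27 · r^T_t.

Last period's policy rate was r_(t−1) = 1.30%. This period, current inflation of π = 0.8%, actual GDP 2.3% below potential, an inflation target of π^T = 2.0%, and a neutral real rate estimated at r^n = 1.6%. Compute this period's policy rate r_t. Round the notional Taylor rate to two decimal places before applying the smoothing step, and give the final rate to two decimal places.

Output 2.3% below potential → ŷ = -2.3.
r^T_t = 1.6 + 2.0 + 1.8 × (0.8 − 2.0) + 0.5 × (-2.3)
   = 1.6 + 2 − 2.16 − 1.15 = 0.29
r_t = 0.73 × 1.30 + 0.27 × 0.29 = 0.949 + 0.0783 = 1.03

1.03%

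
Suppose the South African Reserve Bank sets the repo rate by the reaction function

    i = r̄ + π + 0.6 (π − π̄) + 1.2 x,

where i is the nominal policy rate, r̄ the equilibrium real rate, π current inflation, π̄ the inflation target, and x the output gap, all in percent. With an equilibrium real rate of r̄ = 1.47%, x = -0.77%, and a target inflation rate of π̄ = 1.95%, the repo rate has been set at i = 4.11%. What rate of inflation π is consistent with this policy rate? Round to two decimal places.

Collecting π: i = r̄ + (1 + 0.6) π − 0.6 π̄ + 1.2 x
1.6 π = 4.11 − 1.47 + 0.6 × 1.95 − 1.2 × (-0.77) = 4.734
π = 4.734 / 1.6 = 2.96

2.96%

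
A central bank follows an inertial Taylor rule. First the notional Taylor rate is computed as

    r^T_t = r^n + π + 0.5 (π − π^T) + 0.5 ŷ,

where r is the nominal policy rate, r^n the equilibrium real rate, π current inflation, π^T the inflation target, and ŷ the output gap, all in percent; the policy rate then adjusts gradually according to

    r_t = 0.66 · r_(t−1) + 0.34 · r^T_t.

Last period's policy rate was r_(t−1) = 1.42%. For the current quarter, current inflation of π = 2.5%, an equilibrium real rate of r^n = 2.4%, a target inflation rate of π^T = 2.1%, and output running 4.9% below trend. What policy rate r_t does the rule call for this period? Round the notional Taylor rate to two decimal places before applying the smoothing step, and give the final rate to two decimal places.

1.84%

Output 4.9% below potential → ŷ = -4.9.
r^T_t = 2.4 + 2.5 + 0.5 × (2.5 − 2.1) + 0.5 × (-4.9)
   = 2.4 + 2.5 + 0.2 − 2.45 = 2.65
r_t = 0.66 × 1.42 + 0.34 × 2.65 = 0.9372 + 0.901 = 1.84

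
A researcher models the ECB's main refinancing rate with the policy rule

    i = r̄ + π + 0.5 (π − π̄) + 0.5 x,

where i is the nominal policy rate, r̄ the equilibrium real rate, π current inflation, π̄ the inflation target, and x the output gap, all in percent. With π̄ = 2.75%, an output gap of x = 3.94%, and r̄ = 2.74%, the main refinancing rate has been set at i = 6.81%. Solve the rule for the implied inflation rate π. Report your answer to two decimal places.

2.32%

Collecting π: i = r̄ + (1 + 0.5) π − 0.5 π̄ + 0.5 x
1.5 π = 6.81 − 2.74 + 0.5 × 2.75 − 0.5 × 3.94 = 3.475
π = 3.475 / 1.5 = 2.32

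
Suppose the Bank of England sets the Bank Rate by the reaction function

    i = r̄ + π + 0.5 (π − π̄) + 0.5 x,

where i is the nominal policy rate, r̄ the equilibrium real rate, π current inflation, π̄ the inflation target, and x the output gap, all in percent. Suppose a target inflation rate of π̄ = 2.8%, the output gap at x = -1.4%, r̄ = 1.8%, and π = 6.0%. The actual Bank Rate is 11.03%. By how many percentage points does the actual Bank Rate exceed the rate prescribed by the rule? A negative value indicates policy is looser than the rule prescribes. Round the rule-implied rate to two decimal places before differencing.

i = 1.8 + 6.0 + 0.5 × (6.0 − 2.8) + 0.5 × (-1.4)
   = 1.8 + 6 + 1.6 − 0.7 = 8.70
Deviation = 11.03 − 8.70 = 2.33 pp.

2.33 pp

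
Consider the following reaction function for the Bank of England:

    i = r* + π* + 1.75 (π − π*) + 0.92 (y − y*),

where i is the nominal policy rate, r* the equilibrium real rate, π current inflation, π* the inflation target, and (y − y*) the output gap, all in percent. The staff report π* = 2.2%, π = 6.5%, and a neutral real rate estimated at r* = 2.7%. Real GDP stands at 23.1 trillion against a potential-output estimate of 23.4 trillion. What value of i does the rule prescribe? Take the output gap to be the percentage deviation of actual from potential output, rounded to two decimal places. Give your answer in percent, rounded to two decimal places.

11.25%

Output gap = 100 × (23.1 − 23.4) / 23.4 = -1.28%.
i = 2.70 + 2.20 + 1.75 × (6.50 − 2.20) + 0.92 × (-1.28)
   = 2.70 + 2.2 + 7.525 − 1.1776 = 11.25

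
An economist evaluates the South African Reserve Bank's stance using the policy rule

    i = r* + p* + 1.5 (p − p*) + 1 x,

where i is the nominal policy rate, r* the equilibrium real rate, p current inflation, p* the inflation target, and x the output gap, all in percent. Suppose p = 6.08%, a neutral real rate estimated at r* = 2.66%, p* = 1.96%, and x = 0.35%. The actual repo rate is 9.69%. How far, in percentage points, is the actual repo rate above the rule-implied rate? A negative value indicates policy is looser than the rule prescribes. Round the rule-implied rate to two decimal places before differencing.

-1.46 pp

i = 2.66 + 1.96 + 1.5 × (6.08 − 1.96) + 1 × 0.35
   = 2.66 + 1.96 + 6.18 + 0.35 = 11.15
Deviation = 9.69 − 11.15 = -1.46 pp.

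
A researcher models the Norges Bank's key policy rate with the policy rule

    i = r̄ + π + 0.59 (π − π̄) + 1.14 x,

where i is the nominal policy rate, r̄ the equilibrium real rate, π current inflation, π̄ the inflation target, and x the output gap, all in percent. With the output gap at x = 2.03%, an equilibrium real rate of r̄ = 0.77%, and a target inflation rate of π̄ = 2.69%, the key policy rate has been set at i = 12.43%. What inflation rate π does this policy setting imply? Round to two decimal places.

6.88%

Collecting π: i = r̄ + (1 + 0.59) π − 0.59 π̄ + 1.14 x
1.59 π = 12.43 − 0.77 + 0.59 × 2.69 − 1.14 × 2.03 = 10.9329
π = 10.9329 / 1.59 = 6.88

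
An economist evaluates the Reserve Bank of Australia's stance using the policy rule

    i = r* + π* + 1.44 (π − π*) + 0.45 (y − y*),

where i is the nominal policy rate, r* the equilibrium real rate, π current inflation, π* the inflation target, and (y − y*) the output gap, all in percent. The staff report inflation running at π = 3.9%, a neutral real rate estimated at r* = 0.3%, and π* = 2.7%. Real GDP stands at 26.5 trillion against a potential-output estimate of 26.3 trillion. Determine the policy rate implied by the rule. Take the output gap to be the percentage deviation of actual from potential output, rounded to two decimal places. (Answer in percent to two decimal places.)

Output gap = 100 × (26.5 − 26.3) / 26.3 = 0.76%.
i = 0.30 + 2.70 + 1.44 × (3.90 − 2.70) + 0.45 × 0.76
   = 0.30 + 2.7 + 1.728 + 0.342 = 5.07

5.07%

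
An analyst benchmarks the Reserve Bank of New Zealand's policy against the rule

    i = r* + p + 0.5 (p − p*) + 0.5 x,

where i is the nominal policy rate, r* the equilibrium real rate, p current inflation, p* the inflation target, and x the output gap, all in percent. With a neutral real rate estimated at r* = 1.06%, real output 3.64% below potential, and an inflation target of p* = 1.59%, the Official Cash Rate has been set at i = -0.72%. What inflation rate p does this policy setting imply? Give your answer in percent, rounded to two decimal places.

Output 3.64% below potential → x = -3.64.
Collecting p: i = r* + (1 + 0.5) p − 0.5 p* + 0.5 x
1.5 p = -0.72 − 1.06 + 0.5 × 1.59 − 0.5 × (-3.64) = 0.835
p = 0.835 / 1.5 = 0.56

0.56%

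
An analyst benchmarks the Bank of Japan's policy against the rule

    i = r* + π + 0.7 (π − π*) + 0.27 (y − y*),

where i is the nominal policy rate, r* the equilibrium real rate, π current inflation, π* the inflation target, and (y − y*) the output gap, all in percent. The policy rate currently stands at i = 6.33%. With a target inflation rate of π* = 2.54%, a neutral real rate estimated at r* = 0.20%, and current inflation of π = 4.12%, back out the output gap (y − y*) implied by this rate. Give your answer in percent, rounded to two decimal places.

3.35%

0.27 (y − y*) = 6.33 − 0.20 − 4.12 − 0.7 × (4.12 − 2.54) = 0.904
(y − y*) = 0.904 / 0.27 = 3.35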